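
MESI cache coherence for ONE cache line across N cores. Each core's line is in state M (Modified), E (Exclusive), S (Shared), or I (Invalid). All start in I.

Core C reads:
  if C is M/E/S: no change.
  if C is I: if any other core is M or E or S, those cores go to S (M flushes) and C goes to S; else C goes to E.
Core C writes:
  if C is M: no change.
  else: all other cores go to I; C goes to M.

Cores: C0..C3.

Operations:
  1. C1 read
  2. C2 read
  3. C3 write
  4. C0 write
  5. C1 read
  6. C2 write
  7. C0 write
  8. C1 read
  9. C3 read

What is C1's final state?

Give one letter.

Op 1: C1 read [C1 read from I: no other sharers -> C1=E (exclusive)] -> [I,E,I,I]
Op 2: C2 read [C2 read from I: others=['C1=E'] -> C2=S, others downsized to S] -> [I,S,S,I]
Op 3: C3 write [C3 write: invalidate ['C1=S', 'C2=S'] -> C3=M] -> [I,I,I,M]
Op 4: C0 write [C0 write: invalidate ['C3=M'] -> C0=M] -> [M,I,I,I]
Op 5: C1 read [C1 read from I: others=['C0=M'] -> C1=S, others downsized to S] -> [S,S,I,I]
Op 6: C2 write [C2 write: invalidate ['C0=S', 'C1=S'] -> C2=M] -> [I,I,M,I]
Op 7: C0 write [C0 write: invalidate ['C2=M'] -> C0=M] -> [M,I,I,I]
Op 8: C1 read [C1 read from I: others=['C0=M'] -> C1=S, others downsized to S] -> [S,S,I,I]
Op 9: C3 read [C3 read from I: others=['C0=S', 'C1=S'] -> C3=S, others downsized to S] -> [S,S,I,S]

Answer: S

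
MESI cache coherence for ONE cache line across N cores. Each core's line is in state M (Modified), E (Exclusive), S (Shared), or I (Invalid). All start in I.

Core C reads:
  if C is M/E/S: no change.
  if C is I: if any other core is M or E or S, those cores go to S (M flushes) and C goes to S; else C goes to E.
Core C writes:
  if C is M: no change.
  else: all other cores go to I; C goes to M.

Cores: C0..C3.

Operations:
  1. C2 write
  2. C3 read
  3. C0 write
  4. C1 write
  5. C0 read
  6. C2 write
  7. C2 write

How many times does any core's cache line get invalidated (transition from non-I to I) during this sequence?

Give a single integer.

Answer: 5

Derivation:
Op 1: C2 write [C2 write: invalidate none -> C2=M] -> [I,I,M,I] (invalidations this op: 0; running total: 0)
Op 2: C3 read [C3 read from I: others=['C2=M'] -> C3=S, others downsized to S] -> [I,I,S,S] (invalidations this op: 0; running total: 0)
Op 3: C0 write [C0 write: invalidate ['C2=S', 'C3=S'] -> C0=M] -> [M,I,I,I] (invalidations this op: 2; running total: 2)
Op 4: C1 write [C1 write: invalidate ['C0=M'] -> C1=M] -> [I,M,I,I] (invalidations this op: 1; running total: 3)
Op 5: C0 read [C0 read from I: others=['C1=M'] -> C0=S, others downsized to S] -> [S,S,I,I] (invalidations this op: 0; running total: 3)
Op 6: C2 write [C2 write: invalidate ['C0=S', 'C1=S'] -> C2=M] -> [I,I,M,I] (invalidations this op: 2; running total: 5)
Op 7: C2 write [C2 write: already M (modified), no change] -> [I,I,M,I] (invalidations this op: 0; running total: 5)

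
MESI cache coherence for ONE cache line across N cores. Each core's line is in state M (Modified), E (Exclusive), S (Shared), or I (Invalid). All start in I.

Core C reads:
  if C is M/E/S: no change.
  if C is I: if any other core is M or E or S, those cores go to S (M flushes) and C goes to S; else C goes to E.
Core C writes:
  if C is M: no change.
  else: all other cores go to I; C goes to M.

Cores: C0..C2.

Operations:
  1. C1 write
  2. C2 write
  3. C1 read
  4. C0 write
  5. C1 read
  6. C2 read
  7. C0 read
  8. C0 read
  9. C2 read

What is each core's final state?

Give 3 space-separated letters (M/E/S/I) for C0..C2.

Answer: S S S

Derivation:
Op 1: C1 write [C1 write: invalidate none -> C1=M] -> [I,M,I]
Op 2: C2 write [C2 write: invalidate ['C1=M'] -> C2=M] -> [I,I,M]
Op 3: C1 read [C1 read from I: others=['C2=M'] -> C1=S, others downsized to S] -> [I,S,S]
Op 4: C0 write [C0 write: invalidate ['C1=S', 'C2=S'] -> C0=M] -> [M,I,I]
Op 5: C1 read [C1 read from I: others=['C0=M'] -> C1=S, others downsized to S] -> [S,S,I]
Op 6: C2 read [C2 read from I: others=['C0=S', 'C1=S'] -> C2=S, others downsized to S] -> [S,S,S]
Op 7: C0 read [C0 read: already in S, no change] -> [S,S,S]
Op 8: C0 read [C0 read: already in S, no change] -> [S,S,S]
Op 9: C2 read [C2 read: already in S, no change] -> [S,S,S]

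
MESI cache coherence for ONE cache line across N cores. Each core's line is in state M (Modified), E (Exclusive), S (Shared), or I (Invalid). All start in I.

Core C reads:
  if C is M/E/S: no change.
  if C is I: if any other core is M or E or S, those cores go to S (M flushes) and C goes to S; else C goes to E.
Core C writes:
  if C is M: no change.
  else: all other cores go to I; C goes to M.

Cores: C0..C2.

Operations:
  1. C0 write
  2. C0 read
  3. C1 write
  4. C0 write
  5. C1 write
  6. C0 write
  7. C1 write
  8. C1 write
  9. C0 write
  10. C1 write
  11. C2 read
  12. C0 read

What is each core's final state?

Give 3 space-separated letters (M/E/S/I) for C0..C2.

Op 1: C0 write [C0 write: invalidate none -> C0=M] -> [M,I,I]
Op 2: C0 read [C0 read: already in M, no change] -> [M,I,I]
Op 3: C1 write [C1 write: invalidate ['C0=M'] -> C1=M] -> [I,M,I]
Op 4: C0 write [C0 write: invalidate ['C1=M'] -> C0=M] -> [M,I,I]
Op 5: C1 write [C1 write: invalidate ['C0=M'] -> C1=M] -> [I,M,I]
Op 6: C0 write [C0 write: invalidate ['C1=M'] -> C0=M] -> [M,I,I]
Op 7: C1 write [C1 write: invalidate ['C0=M'] -> C1=M] -> [I,M,I]
Op 8: C1 write [C1 write: already M (modified), no change] -> [I,M,I]
Op 9: C0 write [C0 write: invalidate ['C1=M'] -> C0=M] -> [M,I,I]
Op 10: C1 write [C1 write: invalidate ['C0=M'] -> C1=M] -> [I,M,I]
Op 11: C2 read [C2 read from I: others=['C1=M'] -> C2=S, others downsized to S] -> [I,S,S]
Op 12: C0 read [C0 read from I: others=['C1=S', 'C2=S'] -> C0=S, others downsized to S] -> [S,S,S]

Answer: S S S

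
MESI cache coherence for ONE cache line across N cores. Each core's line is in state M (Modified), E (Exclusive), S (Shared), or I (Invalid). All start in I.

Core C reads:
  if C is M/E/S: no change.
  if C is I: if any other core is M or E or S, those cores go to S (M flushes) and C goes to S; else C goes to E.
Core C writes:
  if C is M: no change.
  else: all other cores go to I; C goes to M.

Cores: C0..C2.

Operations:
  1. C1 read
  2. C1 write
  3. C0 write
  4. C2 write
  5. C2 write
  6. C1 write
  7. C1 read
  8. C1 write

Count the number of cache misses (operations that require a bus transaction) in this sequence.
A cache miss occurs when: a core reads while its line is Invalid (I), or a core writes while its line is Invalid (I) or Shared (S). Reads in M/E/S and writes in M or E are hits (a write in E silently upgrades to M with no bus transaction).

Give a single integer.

Answer: 4

Derivation:
Op 1: C1 read [C1 read from I: no other sharers -> C1=E (exclusive)] -> [I,E,I] [MISS #1: read from I]
Op 2: C1 write [C1 write: invalidate none -> C1=M] -> [I,M,I] [hit: write from E is a silent E->M upgrade, no bus transaction]
Op 3: C0 write [C0 write: invalidate ['C1=M'] -> C0=M] -> [M,I,I] [MISS #2: write from I]
Op 4: C2 write [C2 write: invalidate ['C0=M'] -> C2=M] -> [I,I,M] [MISS #3: write from I]
Op 5: C2 write [C2 write: already M (modified), no change] -> [I,I,M] [hit: write from M]
Op 6: C1 write [C1 write: invalidate ['C2=M'] -> C1=M] -> [I,M,I] [MISS #4: write from I]
Op 7: C1 read [C1 read: already in M, no change] -> [I,M,I] [hit: read from M]
Op 8: C1 write [C1 write: already M (modified), no change] -> [I,M,I] [hit: write from M]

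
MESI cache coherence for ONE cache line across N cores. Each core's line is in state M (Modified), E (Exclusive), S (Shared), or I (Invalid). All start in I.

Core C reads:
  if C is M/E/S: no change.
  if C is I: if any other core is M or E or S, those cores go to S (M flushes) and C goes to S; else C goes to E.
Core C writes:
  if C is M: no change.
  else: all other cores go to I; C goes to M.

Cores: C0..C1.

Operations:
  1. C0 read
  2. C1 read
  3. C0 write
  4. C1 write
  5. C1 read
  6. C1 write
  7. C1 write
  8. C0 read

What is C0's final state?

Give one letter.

Op 1: C0 read [C0 read from I: no other sharers -> C0=E (exclusive)] -> [E,I]
Op 2: C1 read [C1 read from I: others=['C0=E'] -> C1=S, others downsized to S] -> [S,S]
Op 3: C0 write [C0 write: invalidate ['C1=S'] -> C0=M] -> [M,I]
Op 4: C1 write [C1 write: invalidate ['C0=M'] -> C1=M] -> [I,M]
Op 5: C1 read [C1 read: already in M, no change] -> [I,M]
Op 6: C1 write [C1 write: already M (modified), no change] -> [I,M]
Op 7: C1 write [C1 write: already M (modified), no change] -> [I,M]
Op 8: C0 read [C0 read from I: others=['C1=M'] -> C0=S, others downsized to S] -> [S,S]

Answer: S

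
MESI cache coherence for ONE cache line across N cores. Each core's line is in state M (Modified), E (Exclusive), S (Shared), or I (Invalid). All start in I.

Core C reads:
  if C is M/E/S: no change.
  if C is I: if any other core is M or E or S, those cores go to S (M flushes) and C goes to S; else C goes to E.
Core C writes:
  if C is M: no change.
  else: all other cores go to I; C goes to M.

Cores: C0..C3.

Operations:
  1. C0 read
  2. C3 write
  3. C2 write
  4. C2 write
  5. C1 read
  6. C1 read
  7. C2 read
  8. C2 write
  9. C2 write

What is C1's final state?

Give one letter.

Op 1: C0 read [C0 read from I: no other sharers -> C0=E (exclusive)] -> [E,I,I,I]
Op 2: C3 write [C3 write: invalidate ['C0=E'] -> C3=M] -> [I,I,I,M]
Op 3: C2 write [C2 write: invalidate ['C3=M'] -> C2=M] -> [I,I,M,I]
Op 4: C2 write [C2 write: already M (modified), no change] -> [I,I,M,I]
Op 5: C1 read [C1 read from I: others=['C2=M'] -> C1=S, others downsized to S] -> [I,S,S,I]
Op 6: C1 read [C1 read: already in S, no change] -> [I,S,S,I]
Op 7: C2 read [C2 read: already in S, no change] -> [I,S,S,I]
Op 8: C2 write [C2 write: invalidate ['C1=S'] -> C2=M] -> [I,I,M,I]
Op 9: C2 write [C2 write: already M (modified), no change] -> [I,I,M,I]

Answer: I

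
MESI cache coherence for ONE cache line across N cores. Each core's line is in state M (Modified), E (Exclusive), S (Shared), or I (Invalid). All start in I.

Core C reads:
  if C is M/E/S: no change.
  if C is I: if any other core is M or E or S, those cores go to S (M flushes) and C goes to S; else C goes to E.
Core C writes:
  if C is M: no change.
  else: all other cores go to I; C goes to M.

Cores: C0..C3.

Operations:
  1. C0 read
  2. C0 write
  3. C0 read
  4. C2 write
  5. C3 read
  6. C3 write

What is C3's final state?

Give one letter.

Answer: M

Derivation:
Op 1: C0 read [C0 read from I: no other sharers -> C0=E (exclusive)] -> [E,I,I,I]
Op 2: C0 write [C0 write: invalidate none -> C0=M] -> [M,I,I,I]
Op 3: C0 read [C0 read: already in M, no change] -> [M,I,I,I]
Op 4: C2 write [C2 write: invalidate ['C0=M'] -> C2=M] -> [I,I,M,I]
Op 5: C3 read [C3 read from I: others=['C2=M'] -> C3=S, others downsized to S] -> [I,I,S,S]
Op 6: C3 write [C3 write: invalidate ['C2=S'] -> C3=M] -> [I,I,I,M]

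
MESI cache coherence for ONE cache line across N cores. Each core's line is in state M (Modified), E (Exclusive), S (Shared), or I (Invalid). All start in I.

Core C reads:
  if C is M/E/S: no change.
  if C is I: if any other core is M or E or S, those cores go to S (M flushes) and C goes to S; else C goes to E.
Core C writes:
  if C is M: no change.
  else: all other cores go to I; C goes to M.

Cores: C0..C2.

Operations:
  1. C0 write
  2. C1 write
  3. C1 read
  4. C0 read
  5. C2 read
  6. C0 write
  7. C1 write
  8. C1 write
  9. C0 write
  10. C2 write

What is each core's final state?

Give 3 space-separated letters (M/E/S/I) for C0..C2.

Op 1: C0 write [C0 write: invalidate none -> C0=M] -> [M,I,I]
Op 2: C1 write [C1 write: invalidate ['C0=M'] -> C1=M] -> [I,M,I]
Op 3: C1 read [C1 read: already in M, no change] -> [I,M,I]
Op 4: C0 read [C0 read from I: others=['C1=M'] -> C0=S, others downsized to S] -> [S,S,I]
Op 5: C2 read [C2 read from I: others=['C0=S', 'C1=S'] -> C2=S, others downsized to S] -> [S,S,S]
Op 6: C0 write [C0 write: invalidate ['C1=S', 'C2=S'] -> C0=M] -> [M,I,I]
Op 7: C1 write [C1 write: invalidate ['C0=M'] -> C1=M] -> [I,M,I]
Op 8: C1 write [C1 write: already M (modified), no change] -> [I,M,I]
Op 9: C0 write [C0 write: invalidate ['C1=M'] -> C0=M] -> [M,I,I]
Op 10: C2 write [C2 write: invalidate ['C0=M'] -> C2=M] -> [I,I,M]

Answer: I I M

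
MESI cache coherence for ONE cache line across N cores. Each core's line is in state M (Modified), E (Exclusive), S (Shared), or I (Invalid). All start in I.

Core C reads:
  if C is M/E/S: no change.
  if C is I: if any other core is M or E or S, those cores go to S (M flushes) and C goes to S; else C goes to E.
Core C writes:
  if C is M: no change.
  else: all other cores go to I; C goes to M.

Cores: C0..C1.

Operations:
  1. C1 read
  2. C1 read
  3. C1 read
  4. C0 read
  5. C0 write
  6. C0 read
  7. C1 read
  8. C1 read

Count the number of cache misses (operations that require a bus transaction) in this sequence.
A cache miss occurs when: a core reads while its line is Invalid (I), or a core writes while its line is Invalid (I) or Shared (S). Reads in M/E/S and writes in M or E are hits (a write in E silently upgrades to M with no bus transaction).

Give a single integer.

Answer: 4

Derivation:
Op 1: C1 read [C1 read from I: no other sharers -> C1=E (exclusive)] -> [I,E] [MISS #1: read from I]
Op 2: C1 read [C1 read: already in E, no change] -> [I,E] [hit: read from E]
Op 3: C1 read [C1 read: already in E, no change] -> [I,E] [hit: read from E]
Op 4: C0 read [C0 read from I: others=['C1=E'] -> C0=S, others downsized to S] -> [S,S] [MISS #2: read from I]
Op 5: C0 write [C0 write: invalidate ['C1=S'] -> C0=M] -> [M,I] [MISS #3: write from S]
Op 6: C0 read [C0 read: already in M, no change] -> [M,I] [hit: read from M]
Op 7: C1 read [C1 read from I: others=['C0=M'] -> C1=S, others downsized to S] -> [S,S] [MISS #4: read from I]
Op 8: C1 read [C1 read: already in S, no change] -> [S,S] [hit: read from S]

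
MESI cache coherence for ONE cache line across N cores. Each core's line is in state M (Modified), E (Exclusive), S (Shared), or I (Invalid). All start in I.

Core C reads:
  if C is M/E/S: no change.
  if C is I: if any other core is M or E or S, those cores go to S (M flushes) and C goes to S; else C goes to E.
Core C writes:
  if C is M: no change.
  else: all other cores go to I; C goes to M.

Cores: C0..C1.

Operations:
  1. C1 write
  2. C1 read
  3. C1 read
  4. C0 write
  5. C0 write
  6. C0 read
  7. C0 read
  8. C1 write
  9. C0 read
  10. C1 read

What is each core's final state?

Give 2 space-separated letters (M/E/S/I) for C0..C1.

Op 1: C1 write [C1 write: invalidate none -> C1=M] -> [I,M]
Op 2: C1 read [C1 read: already in M, no change] -> [I,M]
Op 3: C1 read [C1 read: already in M, no change] -> [I,M]
Op 4: C0 write [C0 write: invalidate ['C1=M'] -> C0=M] -> [M,I]
Op 5: C0 write [C0 write: already M (modified), no change] -> [M,I]
Op 6: C0 read [C0 read: already in M, no change] -> [M,I]
Op 7: C0 read [C0 read: already in M, no change] -> [M,I]
Op 8: C1 write [C1 write: invalidate ['C0=M'] -> C1=M] -> [I,M]
Op 9: C0 read [C0 read from I: others=['C1=M'] -> C0=S, others downsized to S] -> [S,S]
Op 10: C1 read [C1 read: already in S, no change] -> [S,S]

Answer: S S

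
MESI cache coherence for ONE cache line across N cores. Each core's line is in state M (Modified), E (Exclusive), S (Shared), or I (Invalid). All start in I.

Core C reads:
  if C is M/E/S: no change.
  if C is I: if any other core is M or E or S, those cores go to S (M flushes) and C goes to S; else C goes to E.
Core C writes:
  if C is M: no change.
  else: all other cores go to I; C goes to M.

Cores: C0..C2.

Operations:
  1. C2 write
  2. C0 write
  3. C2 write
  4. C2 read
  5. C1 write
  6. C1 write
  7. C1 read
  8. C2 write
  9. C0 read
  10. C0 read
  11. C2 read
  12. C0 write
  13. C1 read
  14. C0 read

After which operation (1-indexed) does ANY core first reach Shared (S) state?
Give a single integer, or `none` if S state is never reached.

Answer: 9

Derivation:
Op 1: C2 write [C2 write: invalidate none -> C2=M] -> [I,I,M]
Op 2: C0 write [C0 write: invalidate ['C2=M'] -> C0=M] -> [M,I,I]
Op 3: C2 write [C2 write: invalidate ['C0=M'] -> C2=M] -> [I,I,M]
Op 4: C2 read [C2 read: already in M, no change] -> [I,I,M]
Op 5: C1 write [C1 write: invalidate ['C2=M'] -> C1=M] -> [I,M,I]
Op 6: C1 write [C1 write: already M (modified), no change] -> [I,M,I]
Op 7: C1 read [C1 read: already in M, no change] -> [I,M,I]
Op 8: C2 write [C2 write: invalidate ['C1=M'] -> C2=M] -> [I,I,M]
Op 9: C0 read [C0 read from I: others=['C2=M'] -> C0=S, others downsized to S] -> [S,I,S]
  -> First S state at op 9; remaining ops need not be traced.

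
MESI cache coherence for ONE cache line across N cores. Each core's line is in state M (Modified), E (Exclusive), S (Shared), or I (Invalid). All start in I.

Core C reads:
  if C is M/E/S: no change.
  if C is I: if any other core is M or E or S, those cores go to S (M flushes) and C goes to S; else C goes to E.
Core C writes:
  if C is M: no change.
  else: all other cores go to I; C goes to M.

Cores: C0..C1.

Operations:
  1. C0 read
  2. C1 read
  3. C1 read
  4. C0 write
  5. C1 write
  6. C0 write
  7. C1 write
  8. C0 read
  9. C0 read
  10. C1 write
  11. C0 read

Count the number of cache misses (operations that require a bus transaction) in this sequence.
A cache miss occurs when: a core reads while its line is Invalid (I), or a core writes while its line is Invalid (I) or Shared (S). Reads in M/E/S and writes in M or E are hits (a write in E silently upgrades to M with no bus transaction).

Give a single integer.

Answer: 9

Derivation:
Op 1: C0 read [C0 read from I: no other sharers -> C0=E (exclusive)] -> [E,I] [MISS #1: read from I]
Op 2: C1 read [C1 read from I: others=['C0=E'] -> C1=S, others downsized to S] -> [S,S] [MISS #2: read from I]
Op 3: C1 read [C1 read: already in S, no change] -> [S,S] [hit: read from S]
Op 4: C0 write [C0 write: invalidate ['C1=S'] -> C0=M] -> [M,I] [MISS #3: write from S]
Op 5: C1 write [C1 write: invalidate ['C0=M'] -> C1=M] -> [I,M] [MISS #4: write from I]
Op 6: C0 write [C0 write: invalidate ['C1=M'] -> C0=M] -> [M,I] [MISS #5: write from I]
Op 7: C1 write [C1 write: invalidate ['C0=M'] -> C1=M] -> [I,M] [MISS #6: write from I]
Op 8: C0 read [C0 read from I: others=['C1=M'] -> C0=S, others downsized to S] -> [S,S] [MISS #7: read from I]
Op 9: C0 read [C0 read: already in S, no change] -> [S,S] [hit: read from S]
Op 10: C1 write [C1 write: invalidate ['C0=S'] -> C1=M] -> [I,M] [MISS #8: write from S]
Op 11: C0 read [C0 read from I: others=['C1=M'] -> C0=S, others downsized to S] -> [S,S] [MISS #9: read from I]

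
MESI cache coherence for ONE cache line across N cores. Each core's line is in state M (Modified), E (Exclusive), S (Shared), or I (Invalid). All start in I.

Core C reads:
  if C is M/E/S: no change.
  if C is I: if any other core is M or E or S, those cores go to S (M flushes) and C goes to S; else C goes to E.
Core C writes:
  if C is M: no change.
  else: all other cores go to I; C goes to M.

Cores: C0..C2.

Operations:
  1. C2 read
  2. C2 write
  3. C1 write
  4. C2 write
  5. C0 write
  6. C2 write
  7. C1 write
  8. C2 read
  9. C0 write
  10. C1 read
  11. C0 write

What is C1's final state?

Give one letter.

Answer: I

Derivation:
Op 1: C2 read [C2 read from I: no other sharers -> C2=E (exclusive)] -> [I,I,E]
Op 2: C2 write [C2 write: invalidate none -> C2=M] -> [I,I,M]
Op 3: C1 write [C1 write: invalidate ['C2=M'] -> C1=M] -> [I,M,I]
Op 4: C2 write [C2 write: invalidate ['C1=M'] -> C2=M] -> [I,I,M]
Op 5: C0 write [C0 write: invalidate ['C2=M'] -> C0=M] -> [M,I,I]
Op 6: C2 write [C2 write: invalidate ['C0=M'] -> C2=M] -> [I,I,M]
Op 7: C1 write [C1 write: invalidate ['C2=M'] -> C1=M] -> [I,M,I]
Op 8: C2 read [C2 read from I: others=['C1=M'] -> C2=S, others downsized to S] -> [I,S,S]
Op 9: C0 write [C0 write: invalidate ['C1=S', 'C2=S'] -> C0=M] -> [M,I,I]
Op 10: C1 read [C1 read from I: others=['C0=M'] -> C1=S, others downsized to S] -> [S,S,I]
Op 11: C0 write [C0 write: invalidate ['C1=S'] -> C0=M] -> [M,I,I]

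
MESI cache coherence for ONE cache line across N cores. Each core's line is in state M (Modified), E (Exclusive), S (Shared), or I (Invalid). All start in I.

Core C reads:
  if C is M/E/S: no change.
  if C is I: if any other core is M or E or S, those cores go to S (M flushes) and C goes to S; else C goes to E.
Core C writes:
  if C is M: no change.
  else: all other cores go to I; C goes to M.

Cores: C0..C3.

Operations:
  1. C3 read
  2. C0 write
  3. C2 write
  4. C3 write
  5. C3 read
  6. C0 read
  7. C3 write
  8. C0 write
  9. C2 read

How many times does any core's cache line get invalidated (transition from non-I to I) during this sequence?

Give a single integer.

Op 1: C3 read [C3 read from I: no other sharers -> C3=E (exclusive)] -> [I,I,I,E] (invalidations this op: 0; running total: 0)
Op 2: C0 write [C0 write: invalidate ['C3=E'] -> C0=M] -> [M,I,I,I] (invalidations this op: 1; running total: 1)
Op 3: C2 write [C2 write: invalidate ['C0=M'] -> C2=M] -> [I,I,M,I] (invalidations this op: 1; running total: 2)
Op 4: C3 write [C3 write: invalidate ['C2=M'] -> C3=M] -> [I,I,I,M] (invalidations this op: 1; running total: 3)
Op 5: C3 read [C3 read: already in M, no change] -> [I,I,I,M] (invalidations this op: 0; running total: 3)
Op 6: C0 read [C0 read from I: others=['C3=M'] -> C0=S, others downsized to S] -> [S,I,I,S] (invalidations this op: 0; running total: 3)
Op 7: C3 write [C3 write: invalidate ['C0=S'] -> C3=M] -> [I,I,I,M] (invalidations this op: 1; running total: 4)
Op 8: C0 write [C0 write: invalidate ['C3=M'] -> C0=M] -> [M,I,I,I] (invalidations this op: 1; running total: 5)
Op 9: C2 read [C2 read from I: others=['C0=M'] -> C2=S, others downsized to S] -> [S,I,S,I] (invalidations this op: 0; running total: 5)

Answer: 5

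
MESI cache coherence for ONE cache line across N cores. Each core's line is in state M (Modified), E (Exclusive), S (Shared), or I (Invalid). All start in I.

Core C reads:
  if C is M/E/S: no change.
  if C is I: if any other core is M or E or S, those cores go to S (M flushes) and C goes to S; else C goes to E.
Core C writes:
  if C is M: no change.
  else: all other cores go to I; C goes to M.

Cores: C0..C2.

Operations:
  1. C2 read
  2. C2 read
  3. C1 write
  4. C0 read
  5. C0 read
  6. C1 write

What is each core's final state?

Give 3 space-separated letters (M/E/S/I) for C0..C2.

Answer: I M I

Derivation:
Op 1: C2 read [C2 read from I: no other sharers -> C2=E (exclusive)] -> [I,I,E]
Op 2: C2 read [C2 read: already in E, no change] -> [I,I,E]
Op 3: C1 write [C1 write: invalidate ['C2=E'] -> C1=M] -> [I,M,I]
Op 4: C0 read [C0 read from I: others=['C1=M'] -> C0=S, others downsized to S] -> [S,S,I]
Op 5: C0 read [C0 read: already in S, no change] -> [S,S,I]
Op 6: C1 write [C1 write: invalidate ['C0=S'] -> C1=M] -> [I,M,I]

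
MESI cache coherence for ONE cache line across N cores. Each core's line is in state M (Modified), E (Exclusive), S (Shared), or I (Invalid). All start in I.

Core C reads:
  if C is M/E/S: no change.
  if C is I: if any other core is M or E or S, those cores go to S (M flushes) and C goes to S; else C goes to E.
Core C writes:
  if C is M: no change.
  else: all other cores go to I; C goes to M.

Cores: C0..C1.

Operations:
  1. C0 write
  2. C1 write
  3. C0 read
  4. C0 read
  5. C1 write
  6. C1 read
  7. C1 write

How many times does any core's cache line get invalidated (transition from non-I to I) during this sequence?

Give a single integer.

Op 1: C0 write [C0 write: invalidate none -> C0=M] -> [M,I] (invalidations this op: 0; running total: 0)
Op 2: C1 write [C1 write: invalidate ['C0=M'] -> C1=M] -> [I,M] (invalidations this op: 1; running total: 1)
Op 3: C0 read [C0 read from I: others=['C1=M'] -> C0=S, others downsized to S] -> [S,S] (invalidations this op: 0; running total: 1)
Op 4: C0 read [C0 read: already in S, no change] -> [S,S] (invalidations this op: 0; running total: 1)
Op 5: C1 write [C1 write: invalidate ['C0=S'] -> C1=M] -> [I,M] (invalidations this op: 1; running total: 2)
Op 6: C1 read [C1 read: already in M, no change] -> [I,M] (invalidations this op: 0; running total: 2)
Op 7: C1 write [C1 write: already M (modified), no change] -> [I,M] (invalidations this op: 0; running total: 2)

Answer: 2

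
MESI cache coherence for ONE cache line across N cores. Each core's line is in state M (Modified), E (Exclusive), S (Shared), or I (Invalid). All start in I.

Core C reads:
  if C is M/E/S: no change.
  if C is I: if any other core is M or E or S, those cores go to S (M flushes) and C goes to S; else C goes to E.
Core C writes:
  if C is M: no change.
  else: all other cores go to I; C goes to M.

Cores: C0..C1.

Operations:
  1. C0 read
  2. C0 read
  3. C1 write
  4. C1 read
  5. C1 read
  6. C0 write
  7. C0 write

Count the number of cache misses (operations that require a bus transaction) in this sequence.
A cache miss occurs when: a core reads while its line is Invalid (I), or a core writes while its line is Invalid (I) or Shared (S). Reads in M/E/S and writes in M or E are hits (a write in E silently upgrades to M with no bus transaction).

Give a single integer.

Op 1: C0 read [C0 read from I: no other sharers -> C0=E (exclusive)] -> [E,I] [MISS #1: read from I]
Op 2: C0 read [C0 read: already in E, no change] -> [E,I] [hit: read from E]
Op 3: C1 write [C1 write: invalidate ['C0=E'] -> C1=M] -> [I,M] [MISS #2: write from I]
Op 4: C1 read [C1 read: already in M, no change] -> [I,M] [hit: read from M]
Op 5: C1 read [C1 read: already in M, no change] -> [I,M] [hit: read from M]
Op 6: C0 write [C0 write: invalidate ['C1=M'] -> C0=M] -> [M,I] [MISS #3: write from I]
Op 7: C0 write [C0 write: already M (modified), no change] -> [M,I] [hit: write from M]

Answer: 3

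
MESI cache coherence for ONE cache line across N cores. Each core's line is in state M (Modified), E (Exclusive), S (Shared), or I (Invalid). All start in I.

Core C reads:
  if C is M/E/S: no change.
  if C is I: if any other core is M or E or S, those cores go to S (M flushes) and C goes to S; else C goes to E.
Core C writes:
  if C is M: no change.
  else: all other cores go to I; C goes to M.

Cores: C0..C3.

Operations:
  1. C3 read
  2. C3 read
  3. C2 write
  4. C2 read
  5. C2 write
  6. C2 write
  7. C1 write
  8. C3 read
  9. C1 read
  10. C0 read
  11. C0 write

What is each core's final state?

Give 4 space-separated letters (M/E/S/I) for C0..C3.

Op 1: C3 read [C3 read from I: no other sharers -> C3=E (exclusive)] -> [I,I,I,E]
Op 2: C3 read [C3 read: already in E, no change] -> [I,I,I,E]
Op 3: C2 write [C2 write: invalidate ['C3=E'] -> C2=M] -> [I,I,M,I]
Op 4: C2 read [C2 read: already in M, no change] -> [I,I,M,I]
Op 5: C2 write [C2 write: already M (modified), no change] -> [I,I,M,I]
Op 6: C2 write [C2 write: already M (modified), no change] -> [I,I,M,I]
Op 7: C1 write [C1 write: invalidate ['C2=M'] -> C1=M] -> [I,M,I,I]
Op 8: C3 read [C3 read from I: others=['C1=M'] -> C3=S, others downsized to S] -> [I,S,I,S]
Op 9: C1 read [C1 read: already in S, no change] -> [I,S,I,S]
Op 10: C0 read [C0 read from I: others=['C1=S', 'C3=S'] -> C0=S, others downsized to S] -> [S,S,I,S]
Op 11: C0 write [C0 write: invalidate ['C1=S', 'C3=S'] -> C0=M] -> [M,I,I,I]

Answer: M I I I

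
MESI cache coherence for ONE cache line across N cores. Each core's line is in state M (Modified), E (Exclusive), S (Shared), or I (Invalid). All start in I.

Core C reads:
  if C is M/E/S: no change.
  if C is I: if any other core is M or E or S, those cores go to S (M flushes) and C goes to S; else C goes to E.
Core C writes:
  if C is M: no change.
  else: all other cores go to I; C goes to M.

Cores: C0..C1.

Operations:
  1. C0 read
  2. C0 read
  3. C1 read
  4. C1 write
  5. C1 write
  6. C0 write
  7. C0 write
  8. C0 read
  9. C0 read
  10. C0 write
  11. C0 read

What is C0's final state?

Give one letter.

Answer: M

Derivation:
Op 1: C0 read [C0 read from I: no other sharers -> C0=E (exclusive)] -> [E,I]
Op 2: C0 read [C0 read: already in E, no change] -> [E,I]
Op 3: C1 read [C1 read from I: others=['C0=E'] -> C1=S, others downsized to S] -> [S,S]
Op 4: C1 write [C1 write: invalidate ['C0=S'] -> C1=M] -> [I,M]
Op 5: C1 write [C1 write: already M (modified), no change] -> [I,M]
Op 6: C0 write [C0 write: invalidate ['C1=M'] -> C0=M] -> [M,I]
Op 7: C0 write [C0 write: already M (modified), no change] -> [M,I]
Op 8: C0 read [C0 read: already in M, no change] -> [M,I]
Op 9: C0 read [C0 read: already in M, no change] -> [M,I]
Op 10: C0 write [C0 write: already M (modified), no change] -> [M,I]
Op 11: C0 read [C0 read: already in M, no change] -> [M,I]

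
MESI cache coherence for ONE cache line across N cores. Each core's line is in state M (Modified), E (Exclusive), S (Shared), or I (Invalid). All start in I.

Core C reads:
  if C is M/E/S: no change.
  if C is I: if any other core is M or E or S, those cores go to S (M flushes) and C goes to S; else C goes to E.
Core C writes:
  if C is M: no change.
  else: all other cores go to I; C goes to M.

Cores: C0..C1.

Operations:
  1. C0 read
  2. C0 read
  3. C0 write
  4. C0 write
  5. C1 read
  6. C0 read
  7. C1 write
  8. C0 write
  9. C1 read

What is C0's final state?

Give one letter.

Op 1: C0 read [C0 read from I: no other sharers -> C0=E (exclusive)] -> [E,I]
Op 2: C0 read [C0 read: already in E, no change] -> [E,I]
Op 3: C0 write [C0 write: invalidate none -> C0=M] -> [M,I]
Op 4: C0 write [C0 write: already M (modified), no change] -> [M,I]
Op 5: C1 read [C1 read from I: others=['C0=M'] -> C1=S, others downsized to S] -> [S,S]
Op 6: C0 read [C0 read: already in S, no change] -> [S,S]
Op 7: C1 write [C1 write: invalidate ['C0=S'] -> C1=M] -> [I,M]
Op 8: C0 write [C0 write: invalidate ['C1=M'] -> C0=M] -> [M,I]
Op 9: C1 read [C1 read from I: others=['C0=M'] -> C1=S, others downsized to S] -> [S,S]

Answer: S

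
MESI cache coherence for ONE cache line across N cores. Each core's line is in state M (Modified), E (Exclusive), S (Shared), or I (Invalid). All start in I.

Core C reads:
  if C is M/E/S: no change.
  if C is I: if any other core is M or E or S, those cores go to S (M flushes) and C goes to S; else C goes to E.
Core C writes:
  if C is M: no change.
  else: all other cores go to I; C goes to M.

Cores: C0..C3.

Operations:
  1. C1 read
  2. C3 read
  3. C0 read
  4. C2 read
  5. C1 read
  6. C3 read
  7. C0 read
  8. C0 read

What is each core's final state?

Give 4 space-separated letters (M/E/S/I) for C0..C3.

Op 1: C1 read [C1 read from I: no other sharers -> C1=E (exclusive)] -> [I,E,I,I]
Op 2: C3 read [C3 read from I: others=['C1=E'] -> C3=S, others downsized to S] -> [I,S,I,S]
Op 3: C0 read [C0 read from I: others=['C1=S', 'C3=S'] -> C0=S, others downsized to S] -> [S,S,I,S]
Op 4: C2 read [C2 read from I: others=['C0=S', 'C1=S', 'C3=S'] -> C2=S, others downsized to S] -> [S,S,S,S]
Op 5: C1 read [C1 read: already in S, no change] -> [S,S,S,S]
Op 6: C3 read [C3 read: already in S, no change] -> [S,S,S,S]
Op 7: C0 read [C0 read: already in S, no change] -> [S,S,S,S]
Op 8: C0 read [C0 read: already in S, no change] -> [S,S,S,S]

Answer: S S S S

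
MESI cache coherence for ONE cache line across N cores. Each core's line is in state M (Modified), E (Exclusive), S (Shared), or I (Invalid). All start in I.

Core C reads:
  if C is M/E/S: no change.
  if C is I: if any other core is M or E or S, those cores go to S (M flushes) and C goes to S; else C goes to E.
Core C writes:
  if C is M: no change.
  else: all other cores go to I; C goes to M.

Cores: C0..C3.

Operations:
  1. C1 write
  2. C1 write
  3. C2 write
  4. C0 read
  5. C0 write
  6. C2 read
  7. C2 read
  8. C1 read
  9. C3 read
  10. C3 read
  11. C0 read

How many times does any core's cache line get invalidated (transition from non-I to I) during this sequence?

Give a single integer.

Answer: 2

Derivation:
Op 1: C1 write [C1 write: invalidate none -> C1=M] -> [I,M,I,I] (invalidations this op: 0; running total: 0)
Op 2: C1 write [C1 write: already M (modified), no change] -> [I,M,I,I] (invalidations this op: 0; running total: 0)
Op 3: C2 write [C2 write: invalidate ['C1=M'] -> C2=M] -> [I,I,M,I] (invalidations this op: 1; running total: 1)
Op 4: C0 read [C0 read from I: others=['C2=M'] -> C0=S, others downsized to S] -> [S,I,S,I] (invalidations this op: 0; running total: 1)
Op 5: C0 write [C0 write: invalidate ['C2=S'] -> C0=M] -> [M,I,I,I] (invalidations this op: 1; running total: 2)
Op 6: C2 read [C2 read from I: others=['C0=M'] -> C2=S, others downsized to S] -> [S,I,S,I] (invalidations this op: 0; running total: 2)
Op 7: C2 read [C2 read: already in S, no change] -> [S,I,S,I] (invalidations this op: 0; running total: 2)
Op 8: C1 read [C1 read from I: others=['C0=S', 'C2=S'] -> C1=S, others downsized to S] -> [S,S,S,I] (invalidations this op: 0; running total: 2)
Op 9: C3 read [C3 read from I: others=['C0=S', 'C1=S', 'C2=S'] -> C3=S, others downsized to S] -> [S,S,S,S] (invalidations this op: 0; running total: 2)
Op 10: C3 read [C3 read: already in S, no change] -> [S,S,S,S] (invalidations this op: 0; running total: 2)
Op 11: C0 read [C0 read: already in S, no change] -> [S,S,S,S] (invalidations this op: 0; running total: 2)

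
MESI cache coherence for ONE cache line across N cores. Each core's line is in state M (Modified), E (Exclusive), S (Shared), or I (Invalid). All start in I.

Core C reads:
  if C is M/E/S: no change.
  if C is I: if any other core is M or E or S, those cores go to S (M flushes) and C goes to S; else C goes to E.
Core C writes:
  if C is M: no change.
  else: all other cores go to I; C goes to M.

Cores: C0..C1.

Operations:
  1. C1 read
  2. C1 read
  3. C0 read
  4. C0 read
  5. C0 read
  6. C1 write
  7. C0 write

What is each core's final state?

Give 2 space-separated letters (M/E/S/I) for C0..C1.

Op 1: C1 read [C1 read from I: no other sharers -> C1=E (exclusive)] -> [I,E]
Op 2: C1 read [C1 read: already in E, no change] -> [I,E]
Op 3: C0 read [C0 read from I: others=['C1=E'] -> C0=S, others downsized to S] -> [S,S]
Op 4: C0 read [C0 read: already in S, no change] -> [S,S]
Op 5: C0 read [C0 read: already in S, no change] -> [S,S]
Op 6: C1 write [C1 write: invalidate ['C0=S'] -> C1=M] -> [I,M]
Op 7: C0 write [C0 write: invalidate ['C1=M'] -> C0=M] -> [M,I]

Answer: M I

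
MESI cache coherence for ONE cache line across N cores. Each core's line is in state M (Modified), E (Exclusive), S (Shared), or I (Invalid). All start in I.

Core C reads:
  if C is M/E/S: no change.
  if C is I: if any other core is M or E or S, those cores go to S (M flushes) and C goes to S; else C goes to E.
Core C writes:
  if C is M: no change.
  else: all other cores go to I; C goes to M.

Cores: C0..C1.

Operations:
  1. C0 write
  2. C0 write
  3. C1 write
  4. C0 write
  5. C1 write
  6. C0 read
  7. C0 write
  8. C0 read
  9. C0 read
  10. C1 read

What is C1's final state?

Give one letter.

Answer: S

Derivation:
Op 1: C0 write [C0 write: invalidate none -> C0=M] -> [M,I]
Op 2: C0 write [C0 write: already M (modified), no change] -> [M,I]
Op 3: C1 write [C1 write: invalidate ['C0=M'] -> C1=M] -> [I,M]
Op 4: C0 write [C0 write: invalidate ['C1=M'] -> C0=M] -> [M,I]
Op 5: C1 write [C1 write: invalidate ['C0=M'] -> C1=M] -> [I,M]
Op 6: C0 read [C0 read from I: others=['C1=M'] -> C0=S, others downsized to S] -> [S,S]
Op 7: C0 write [C0 write: invalidate ['C1=S'] -> C0=M] -> [M,I]
Op 8: C0 read [C0 read: already in M, no change] -> [M,I]
Op 9: C0 read [C0 read: already in M, no change] -> [M,I]
Op 10: C1 read [C1 read from I: others=['C0=M'] -> C1=S, others downsized to S] -> [S,S]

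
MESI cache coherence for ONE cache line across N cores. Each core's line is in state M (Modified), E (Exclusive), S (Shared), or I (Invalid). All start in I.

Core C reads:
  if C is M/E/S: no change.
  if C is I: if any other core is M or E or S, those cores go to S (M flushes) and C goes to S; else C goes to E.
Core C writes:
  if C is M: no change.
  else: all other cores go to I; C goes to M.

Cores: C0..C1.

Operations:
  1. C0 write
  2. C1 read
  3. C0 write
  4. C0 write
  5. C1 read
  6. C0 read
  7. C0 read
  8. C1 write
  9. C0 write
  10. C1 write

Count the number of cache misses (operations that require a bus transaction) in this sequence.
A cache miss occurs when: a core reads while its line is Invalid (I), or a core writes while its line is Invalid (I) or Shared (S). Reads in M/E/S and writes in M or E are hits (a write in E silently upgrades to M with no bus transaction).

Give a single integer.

Op 1: C0 write [C0 write: invalidate none -> C0=M] -> [M,I] [MISS #1: write from I]
Op 2: C1 read [C1 read from I: others=['C0=M'] -> C1=S, others downsized to S] -> [S,S] [MISS #2: read from I]
Op 3: C0 write [C0 write: invalidate ['C1=S'] -> C0=M] -> [M,I] [MISS #3: write from S]
Op 4: C0 write [C0 write: already M (modified), no change] -> [M,I] [hit: write from M]
Op 5: C1 read [C1 read from I: others=['C0=M'] -> C1=S, others downsized to S] -> [S,S] [MISS #4: read from I]
Op 6: C0 read [C0 read: already in S, no change] -> [S,S] [hit: read from S]
Op 7: C0 read [C0 read: already in S, no change] -> [S,S] [hit: read from S]
Op 8: C1 write [C1 write: invalidate ['C0=S'] -> C1=M] -> [I,M] [MISS #5: write from S]
Op 9: C0 write [C0 write: invalidate ['C1=M'] -> C0=M] -> [M,I] [MISS #6: write from I]
Op 10: C1 write [C1 write: invalidate ['C0=M'] -> C1=M] -> [I,M] [MISS #7: write from I]

Answer: 7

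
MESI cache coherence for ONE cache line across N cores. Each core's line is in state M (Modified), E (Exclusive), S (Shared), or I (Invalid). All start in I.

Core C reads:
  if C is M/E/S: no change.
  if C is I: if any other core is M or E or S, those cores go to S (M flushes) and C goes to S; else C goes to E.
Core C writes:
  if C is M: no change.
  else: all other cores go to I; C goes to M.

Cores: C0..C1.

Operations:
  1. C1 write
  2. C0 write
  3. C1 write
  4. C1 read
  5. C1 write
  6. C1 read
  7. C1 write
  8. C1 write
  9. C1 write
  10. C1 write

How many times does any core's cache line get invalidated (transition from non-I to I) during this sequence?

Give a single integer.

Op 1: C1 write [C1 write: invalidate none -> C1=M] -> [I,M] (invalidations this op: 0; running total: 0)
Op 2: C0 write [C0 write: invalidate ['C1=M'] -> C0=M] -> [M,I] (invalidations this op: 1; running total: 1)
Op 3: C1 write [C1 write: invalidate ['C0=M'] -> C1=M] -> [I,M] (invalidations this op: 1; running total: 2)
Op 4: C1 read [C1 read: already in M, no change] -> [I,M] (invalidations this op: 0; running total: 2)
Op 5: C1 write [C1 write: already M (modified), no change] -> [I,M] (invalidations this op: 0; running total: 2)
Op 6: C1 read [C1 read: already in M, no change] -> [I,M] (invalidations this op: 0; running total: 2)
Op 7: C1 write [C1 write: already M (modified), no change] -> [I,M] (invalidations this op: 0; running total: 2)
Op 8: C1 write [C1 write: already M (modified), no change] -> [I,M] (invalidations this op: 0; running total: 2)
Op 9: C1 write [C1 write: already M (modified), no change] -> [I,M] (invalidations this op: 0; running total: 2)
Op 10: C1 write [C1 write: already M (modified), no change] -> [I,M] (invalidations this op: 0; running total: 2)

Answer: 2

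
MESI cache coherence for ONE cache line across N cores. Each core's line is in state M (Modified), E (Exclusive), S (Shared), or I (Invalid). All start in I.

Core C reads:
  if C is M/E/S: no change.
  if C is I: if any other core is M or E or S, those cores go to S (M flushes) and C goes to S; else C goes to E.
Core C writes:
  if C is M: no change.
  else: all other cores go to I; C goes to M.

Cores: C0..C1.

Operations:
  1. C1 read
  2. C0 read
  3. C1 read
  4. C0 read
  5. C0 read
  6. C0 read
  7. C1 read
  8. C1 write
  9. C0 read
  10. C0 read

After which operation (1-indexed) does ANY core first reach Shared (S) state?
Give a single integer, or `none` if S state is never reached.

Op 1: C1 read [C1 read from I: no other sharers -> C1=E (exclusive)] -> [I,E]
Op 2: C0 read [C0 read from I: others=['C1=E'] -> C0=S, others downsized to S] -> [S,S]
  -> First S state at op 2; remaining ops need not be traced.

Answer: 2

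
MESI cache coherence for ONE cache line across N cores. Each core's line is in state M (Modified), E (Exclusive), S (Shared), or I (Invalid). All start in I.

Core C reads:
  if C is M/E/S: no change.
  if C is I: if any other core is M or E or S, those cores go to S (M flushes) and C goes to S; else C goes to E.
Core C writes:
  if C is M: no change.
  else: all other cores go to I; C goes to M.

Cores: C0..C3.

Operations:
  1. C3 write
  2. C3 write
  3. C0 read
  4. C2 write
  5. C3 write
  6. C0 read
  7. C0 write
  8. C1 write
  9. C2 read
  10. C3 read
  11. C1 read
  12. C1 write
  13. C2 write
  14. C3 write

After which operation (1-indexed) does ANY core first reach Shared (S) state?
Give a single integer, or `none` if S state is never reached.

Answer: 3

Derivation:
Op 1: C3 write [C3 write: invalidate none -> C3=M] -> [I,I,I,M]
Op 2: C3 write [C3 write: already M (modified), no change] -> [I,I,I,M]
Op 3: C0 read [C0 read from I: others=['C3=M'] -> C0=S, others downsized to S] -> [S,I,I,S]
  -> First S state at op 3; remaining ops need not be traced.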